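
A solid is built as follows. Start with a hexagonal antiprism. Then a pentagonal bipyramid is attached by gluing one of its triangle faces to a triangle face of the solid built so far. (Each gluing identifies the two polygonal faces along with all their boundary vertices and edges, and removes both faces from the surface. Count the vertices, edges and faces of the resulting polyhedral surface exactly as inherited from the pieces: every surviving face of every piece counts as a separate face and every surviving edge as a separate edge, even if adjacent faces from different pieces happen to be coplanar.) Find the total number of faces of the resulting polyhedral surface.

22

A hexagonal antiprism: V=12, E=24, F=14.
Attach a pentagonal bipyramid (V=7, E=15, F=10) along a 3-gon: merge 3 vertices and 3 edges, delete both glued faces → V=16, E=36, F=22.
Check: V − E + F = 16 − 36 + 22 = 2.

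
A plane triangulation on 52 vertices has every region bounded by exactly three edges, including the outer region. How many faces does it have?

In a plane triangulation 3F = 2E and V − E + F = 2, so F = 2V − 4 = 2·52 − 4 = 100.

100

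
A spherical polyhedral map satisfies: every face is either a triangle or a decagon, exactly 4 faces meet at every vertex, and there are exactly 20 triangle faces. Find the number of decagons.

2

Let x be the number of decagons; then F = 20 + x.
Edge–face incidences: 2E = 3·20 + 10·x = 60 + 10x.
Every vertex has degree 4, so 4V = 2E.
Euler: V − E + F = 2 ⇒ (2E)/4 − E + (20 + x) = 2.
Multiply by 8: 2·(2E) − 4·(2E) + 8·(20 + x) = 16, i.e. 160 + 8x − 2·(60 + 10x) = 16.
Collecting terms: −12x + 40 = 16, so −12x = −24, so x = 2.
Then 2E = 60 + 10·2 = 80, so E = 40, V = 2E/4 = 20, F = 20 + 2 = 22.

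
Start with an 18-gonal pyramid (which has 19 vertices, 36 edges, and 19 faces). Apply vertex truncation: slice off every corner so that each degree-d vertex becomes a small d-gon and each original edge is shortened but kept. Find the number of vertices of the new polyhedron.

Truncation replaces each original edge-end by a new vertex, so V′ = 2E = 72.
Each original edge survives, and each old vertex of degree d contributes d new edges; summing degrees gives Σd = 2E, so E′ = E + 2E = 3E = 108.
Each original face survives and each original vertex becomes one new face: F′ = F + V = 38.

72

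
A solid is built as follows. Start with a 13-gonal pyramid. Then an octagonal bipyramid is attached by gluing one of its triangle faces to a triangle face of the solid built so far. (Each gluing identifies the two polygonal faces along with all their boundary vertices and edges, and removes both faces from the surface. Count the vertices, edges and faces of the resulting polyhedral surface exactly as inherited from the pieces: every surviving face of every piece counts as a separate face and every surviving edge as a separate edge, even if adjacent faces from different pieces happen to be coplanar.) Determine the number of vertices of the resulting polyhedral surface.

A 13-gonal pyramid: V=14, E=26, F=14.
Attach an octagonal bipyramid (V=10, E=24, F=16) along a 3-gon: merge 3 vertices and 3 edges, delete both glued faces → V=21, E=47, F=28.
Check: V − E + F = 21 − 47 + 28 = 2.

21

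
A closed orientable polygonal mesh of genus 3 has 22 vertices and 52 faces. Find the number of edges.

For a closed orientable surface of genus 3, χ = 2 − 2·3 = -4.
E = V + F − (-4) = 22 + 52 − (-4) = 78.

78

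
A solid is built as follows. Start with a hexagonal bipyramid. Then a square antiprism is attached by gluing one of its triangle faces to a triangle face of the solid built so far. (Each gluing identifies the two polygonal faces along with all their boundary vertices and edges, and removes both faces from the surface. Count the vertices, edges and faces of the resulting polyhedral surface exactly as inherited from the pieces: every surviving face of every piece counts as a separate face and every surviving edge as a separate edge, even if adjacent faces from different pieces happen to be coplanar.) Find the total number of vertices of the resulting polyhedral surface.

A hexagonal bipyramid: V=8, E=18, F=12.
Attach a square antiprism (V=8, E=16, F=10) along a 3-gon: merge 3 vertices and 3 edges, delete both glued faces → V=13, E=31, F=20.
Check: V − E + F = 13 − 31 + 20 = 2.

13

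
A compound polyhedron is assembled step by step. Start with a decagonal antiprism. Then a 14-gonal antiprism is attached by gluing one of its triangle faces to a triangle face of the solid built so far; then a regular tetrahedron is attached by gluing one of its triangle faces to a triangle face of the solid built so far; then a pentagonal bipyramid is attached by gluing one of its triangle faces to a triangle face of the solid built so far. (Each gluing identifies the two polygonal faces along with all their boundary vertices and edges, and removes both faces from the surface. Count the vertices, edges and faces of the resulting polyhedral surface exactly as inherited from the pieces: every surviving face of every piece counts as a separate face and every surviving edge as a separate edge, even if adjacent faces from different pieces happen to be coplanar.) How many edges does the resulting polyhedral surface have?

108

A decagonal antiprism: V=20, E=40, F=22.
Attach a 14-gonal antiprism (V=28, E=56, F=30) along a 3-gon: merge 3 vertices and 3 edges, delete both glued faces → V=45, E=93, F=50.
Attach a regular tetrahedron (V=4, E=6, F=4) along a 3-gon: merge 3 vertices and 3 edges, delete both glued faces → V=46, E=96, F=52.
Attach a pentagonal bipyramid (V=7, E=15, F=10) along a 3-gon: merge 3 vertices and 3 edges, delete both glued faces → V=50, E=108, F=60.
Check: V − E + F = 50 − 108 + 60 = 2.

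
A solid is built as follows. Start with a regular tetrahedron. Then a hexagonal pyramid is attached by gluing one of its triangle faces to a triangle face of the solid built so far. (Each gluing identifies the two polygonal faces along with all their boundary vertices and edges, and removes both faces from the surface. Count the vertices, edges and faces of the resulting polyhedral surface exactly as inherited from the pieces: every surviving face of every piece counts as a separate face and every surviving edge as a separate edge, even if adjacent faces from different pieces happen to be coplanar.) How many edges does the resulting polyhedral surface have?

A regular tetrahedron: V=4, E=6, F=4.
Attach a hexagonal pyramid (V=7, E=12, F=7) along a 3-gon: merge 3 vertices and 3 edges, delete both glued faces → V=8, E=15, F=9.
Check: V − E + F = 8 − 15 + 9 = 2.

15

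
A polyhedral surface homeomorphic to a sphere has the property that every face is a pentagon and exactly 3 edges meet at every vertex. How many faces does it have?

12

Each face has 5 edges and each edge borders two faces, so 2E = 5F.
Each vertex has degree 3, so 3V = 2E and hence V = 5F/3.
Euler: V − E + F = 2 ⇒ (5F/3) − (5F/2) + F = 2.
Multiply by 6: (10 − 15 + 6)F = 12, i.e. 1F = 12.
So F = 12, E = 5·12/2 = 30, V = 5·12/3 = 20.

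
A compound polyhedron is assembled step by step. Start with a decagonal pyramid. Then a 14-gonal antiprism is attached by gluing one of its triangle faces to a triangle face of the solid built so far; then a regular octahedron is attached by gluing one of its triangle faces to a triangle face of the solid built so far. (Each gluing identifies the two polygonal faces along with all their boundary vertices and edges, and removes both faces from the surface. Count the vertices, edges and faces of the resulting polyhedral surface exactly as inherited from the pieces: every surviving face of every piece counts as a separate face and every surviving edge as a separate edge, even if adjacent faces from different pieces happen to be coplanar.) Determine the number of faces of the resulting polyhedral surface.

45

A decagonal pyramid: V=11, E=20, F=11.
Attach a 14-gonal antiprism (V=28, E=56, F=30) along a 3-gon: merge 3 vertices and 3 edges, delete both glued faces → V=36, E=73, F=39.
Attach a regular octahedron (V=6, E=12, F=8) along a 3-gon: merge 3 vertices and 3 edges, delete both glued faces → V=39, E=82, F=45.
Check: V − E + F = 39 − 82 + 45 = 2.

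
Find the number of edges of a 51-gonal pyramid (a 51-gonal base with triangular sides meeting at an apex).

102

A pyramid on an n-gon base has one n-gon and n triangles: V = 51 + 1 = 52, E = 2·51 = 102, F = 51 + 1 = 52.
Check: V − E + F = 52 − 102 + 52 = 2.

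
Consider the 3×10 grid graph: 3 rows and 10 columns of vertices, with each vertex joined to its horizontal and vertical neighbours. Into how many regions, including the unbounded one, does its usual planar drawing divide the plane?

19

The grid has V = 3·10 = 30 vertices and E = 3·9 + 10·2 = 47 edges.
F = 2 − V + E = 2 − 30 + 47 = 19.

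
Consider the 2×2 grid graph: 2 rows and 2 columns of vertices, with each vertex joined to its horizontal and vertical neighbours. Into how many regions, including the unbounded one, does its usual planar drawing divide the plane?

The grid has V = 2·2 = 4 vertices and E = 2·1 + 2·1 = 4 edges.
F = 2 − V + E = 2 − 4 + 4 = 2.

2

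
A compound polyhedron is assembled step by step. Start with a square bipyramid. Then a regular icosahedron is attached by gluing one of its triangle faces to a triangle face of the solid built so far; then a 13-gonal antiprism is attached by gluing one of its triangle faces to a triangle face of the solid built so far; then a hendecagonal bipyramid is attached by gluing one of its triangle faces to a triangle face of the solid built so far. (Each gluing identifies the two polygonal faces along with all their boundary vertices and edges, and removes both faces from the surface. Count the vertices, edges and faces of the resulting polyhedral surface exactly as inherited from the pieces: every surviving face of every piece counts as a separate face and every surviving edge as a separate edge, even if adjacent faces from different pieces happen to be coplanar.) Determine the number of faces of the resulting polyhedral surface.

A square bipyramid: V=6, E=12, F=8.
Attach a regular icosahedron (V=12, E=30, F=20) along a 3-gon: merge 3 vertices and 3 edges, delete both glued faces → V=15, E=39, F=26.
Attach a 13-gonal antiprism (V=26, E=52, F=28) along a 3-gon: merge 3 vertices and 3 edges, delete both glued faces → V=38, E=88, F=52.
Attach a hendecagonal bipyramid (V=13, E=33, F=22) along a 3-gon: merge 3 vertices and 3 edges, delete both glued faces → V=48, E=118, F=72.
Check: V − E + F = 48 − 118 + 72 = 2.

72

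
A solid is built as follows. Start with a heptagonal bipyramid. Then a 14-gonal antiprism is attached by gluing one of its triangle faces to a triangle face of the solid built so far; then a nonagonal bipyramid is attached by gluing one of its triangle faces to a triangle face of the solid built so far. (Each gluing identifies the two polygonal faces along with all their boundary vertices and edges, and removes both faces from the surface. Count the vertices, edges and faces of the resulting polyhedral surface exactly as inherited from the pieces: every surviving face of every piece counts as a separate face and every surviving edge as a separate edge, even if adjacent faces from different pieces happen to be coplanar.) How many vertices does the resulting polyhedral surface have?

42

A heptagonal bipyramid: V=9, E=21, F=14.
Attach a 14-gonal antiprism (V=28, E=56, F=30) along a 3-gon: merge 3 vertices and 3 edges, delete both glued faces → V=34, E=74, F=42.
Attach a nonagonal bipyramid (V=11, E=27, F=18) along a 3-gon: merge 3 vertices and 3 edges, delete both glued faces → V=42, E=98, F=58.
Check: V − E + F = 42 − 98 + 58 = 2.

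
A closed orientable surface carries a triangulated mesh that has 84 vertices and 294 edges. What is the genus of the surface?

Every face is a triangle and each edge borders two faces, so 3F = 2·294, giving F = 196.
χ = V − E + F = 84 − 294 + 196 = -14.
For a closed orientable surface χ = 2 − 2g, so g = (2 − (-14))/2 = 8.

8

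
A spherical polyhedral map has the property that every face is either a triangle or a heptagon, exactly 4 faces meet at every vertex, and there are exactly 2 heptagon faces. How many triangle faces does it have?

Let x be the number of triangles; then F = 2 + x.
Edge–face incidences: 2E = 7·2 + 3·x = 14 + 3x.
Every vertex has degree 4, so 4V = 2E.
Euler: V − E + F = 2 ⇒ (2E)/4 − E + (2 + x) = 2.
Multiply by 8: 2·(2E) − 4·(2E) + 8·(2 + x) = 16, i.e. 16 + 8x − 2·(14 + 3x) = 16.
Collecting terms: 2x − 12 = 16, so 2x = 28, so x = 14.
Then 2E = 14 + 3·14 = 56, so E = 28, V = 2E/4 = 14, F = 2 + 14 = 16.

14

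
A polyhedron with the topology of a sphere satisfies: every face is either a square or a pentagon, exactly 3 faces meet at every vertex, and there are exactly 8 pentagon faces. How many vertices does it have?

Let x be the number of squares; then F = 8 + x.
Edge–face incidences: 2E = 5·8 + 4·x = 40 + 4x.
Every vertex has degree 3, so 3V = 2E.
Euler: V − E + F = 2 ⇒ (2E)/3 − E + (8 + x) = 2.
Multiply by 6: 2·(2E) − 3·(2E) + 6·(8 + x) = 12, i.e. 48 + 6x − (40 + 4x) = 12.
Collecting terms: 2x + 8 = 12, so 2x = 4, so x = 2.
Then 2E = 40 + 4·2 = 48, so E = 24, V = 2E/3 = 16, F = 8 + 2 = 10.

16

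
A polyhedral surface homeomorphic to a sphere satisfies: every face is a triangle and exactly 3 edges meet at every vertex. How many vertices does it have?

Each face has 3 edges and each edge borders two faces, so 2E = 3F.
Each vertex has degree 3, so 3V = 2E and hence V = 3F/3.
Euler: V − E + F = 2 ⇒ (3F/3) − (3F/2) + F = 2.
Multiply by 6: (6 − 9 + 6)F = 12, i.e. 3F = 12.
So F = 4, E = 3·4/2 = 6, V = 3·4/3 = 4.

4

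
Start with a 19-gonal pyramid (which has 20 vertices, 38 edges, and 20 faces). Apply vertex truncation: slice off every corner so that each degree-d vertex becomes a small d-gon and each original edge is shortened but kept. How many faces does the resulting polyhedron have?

Truncation replaces each original edge-end by a new vertex, so V′ = 2E = 76.
Each original edge survives, and each old vertex of degree d contributes d new edges; summing degrees gives Σd = 2E, so E′ = E + 2E = 3E = 114.
Each original face survives and each original vertex becomes one new face: F′ = F + V = 40.

40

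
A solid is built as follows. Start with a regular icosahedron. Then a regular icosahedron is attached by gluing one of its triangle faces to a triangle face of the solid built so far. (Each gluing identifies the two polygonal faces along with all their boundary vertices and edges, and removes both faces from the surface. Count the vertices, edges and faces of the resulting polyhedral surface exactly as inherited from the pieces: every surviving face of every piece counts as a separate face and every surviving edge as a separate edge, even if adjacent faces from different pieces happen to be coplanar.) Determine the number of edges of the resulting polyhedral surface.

57

A regular icosahedron: V=12, E=30, F=20.
Attach a regular icosahedron (V=12, E=30, F=20) along a 3-gon: merge 3 vertices and 3 edges, delete both glued faces → V=21, E=57, F=38.
Check: V − E + F = 21 − 57 + 38 = 2.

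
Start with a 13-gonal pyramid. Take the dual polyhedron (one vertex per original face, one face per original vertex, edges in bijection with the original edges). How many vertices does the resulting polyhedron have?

The base solid has V = 14, E = 26, F = 14.
The dual swaps V and F and preserves E: V′ = F = 14, E′ = E = 26, F′ = V = 14.

14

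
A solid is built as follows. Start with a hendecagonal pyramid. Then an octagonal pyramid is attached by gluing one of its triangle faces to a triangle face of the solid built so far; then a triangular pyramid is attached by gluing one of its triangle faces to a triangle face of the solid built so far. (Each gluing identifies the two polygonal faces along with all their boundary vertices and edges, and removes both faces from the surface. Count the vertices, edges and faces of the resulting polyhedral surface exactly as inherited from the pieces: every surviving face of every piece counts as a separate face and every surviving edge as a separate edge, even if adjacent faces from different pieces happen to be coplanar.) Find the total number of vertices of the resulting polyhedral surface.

A hendecagonal pyramid: V=12, E=22, F=12.
Attach an octagonal pyramid (V=9, E=16, F=9) along a 3-gon: merge 3 vertices and 3 edges, delete both glued faces → V=18, E=35, F=19.
Attach a triangular pyramid (V=4, E=6, F=4) along a 3-gon: merge 3 vertices and 3 edges, delete both glued faces → V=19, E=38, F=21.
Check: V − E + F = 19 − 38 + 21 = 2.

19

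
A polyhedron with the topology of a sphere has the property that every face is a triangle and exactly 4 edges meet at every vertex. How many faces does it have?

8

Each face has 3 edges and each edge borders two faces, so 2E = 3F.
Each vertex has degree 4, so 4V = 2E and hence V = 3F/4.
Euler: V − E + F = 2 ⇒ (3F/4) − (3F/2) + F = 2.
Multiply by 8: (6 − 12 + 8)F = 16, i.e. 2F = 16.
So F = 8, E = 3·8/2 = 12, V = 3·8/4 = 6.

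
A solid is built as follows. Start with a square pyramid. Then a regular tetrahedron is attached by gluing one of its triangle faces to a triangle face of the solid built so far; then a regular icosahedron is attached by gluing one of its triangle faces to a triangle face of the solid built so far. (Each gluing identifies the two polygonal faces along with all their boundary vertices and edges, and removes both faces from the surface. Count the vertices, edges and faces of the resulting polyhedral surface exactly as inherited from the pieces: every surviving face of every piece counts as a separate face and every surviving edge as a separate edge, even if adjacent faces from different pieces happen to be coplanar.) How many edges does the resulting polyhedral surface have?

A square pyramid: V=5, E=8, F=5.
Attach a regular tetrahedron (V=4, E=6, F=4) along a 3-gon: merge 3 vertices and 3 edges, delete both glued faces → V=6, E=11, F=7.
Attach a regular icosahedron (V=12, E=30, F=20) along a 3-gon: merge 3 vertices and 3 edges, delete both glued faces → V=15, E=38, F=25.
Check: V − E + F = 15 − 38 + 25 = 2.

38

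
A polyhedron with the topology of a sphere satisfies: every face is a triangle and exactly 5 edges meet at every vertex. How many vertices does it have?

12

Each face has 3 edges and each edge borders two faces, so 2E = 3F.
Each vertex has degree 5, so 5V = 2E and hence V = 3F/5.
Euler: V − E + F = 2 ⇒ (3F/5) − (3F/2) + F = 2.
Multiply by 10: (6 − 15 + 10)F = 20, i.e. 1F = 20.
So F = 20, E = 3·20/2 = 30, V = 3·20/5 = 12.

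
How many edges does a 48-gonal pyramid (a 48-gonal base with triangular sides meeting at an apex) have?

A pyramid on an n-gon base has one n-gon and n triangles: V = 48 + 1 = 49, E = 2·48 = 96, F = 48 + 1 = 49.

96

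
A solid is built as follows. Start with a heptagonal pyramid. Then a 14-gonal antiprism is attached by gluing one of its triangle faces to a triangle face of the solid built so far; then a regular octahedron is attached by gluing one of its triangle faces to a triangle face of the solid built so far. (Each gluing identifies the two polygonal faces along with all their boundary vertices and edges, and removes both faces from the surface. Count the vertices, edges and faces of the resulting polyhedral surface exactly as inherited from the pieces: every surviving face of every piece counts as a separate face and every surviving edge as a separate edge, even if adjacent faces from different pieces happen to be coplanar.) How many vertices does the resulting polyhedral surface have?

36

A heptagonal pyramid: V=8, E=14, F=8.
Attach a 14-gonal antiprism (V=28, E=56, F=30) along a 3-gon: merge 3 vertices and 3 edges, delete both glued faces → V=33, E=67, F=36.
Attach a regular octahedron (V=6, E=12, F=8) along a 3-gon: merge 3 vertices and 3 edges, delete both glued faces → V=36, E=76, F=42.
Check: V − E + F = 36 − 76 + 42 = 2.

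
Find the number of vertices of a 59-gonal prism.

A prism on an n-gon has two n-gon bases and n rectangular sides: V = 2·59 = 118, E = 3·59 = 177, F = 59 + 2 = 61.
Check: V − E + F = 118 − 177 + 61 = 2.

118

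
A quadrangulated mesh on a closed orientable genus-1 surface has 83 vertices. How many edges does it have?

166

χ = 2 − 2·1 = 0, and every face is a square so 4F = 2E.
V − E + F = 0 with E = 4F/2 gives 83 − (4/2 − 1)·F = 0, so F = 83 and E = 166.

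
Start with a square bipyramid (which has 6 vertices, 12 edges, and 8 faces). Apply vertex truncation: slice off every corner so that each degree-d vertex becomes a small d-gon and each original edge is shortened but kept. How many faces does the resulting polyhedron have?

Truncation replaces each original edge-end by a new vertex, so V′ = 2E = 24.
Each original edge survives, and each old vertex of degree d contributes d new edges; summing degrees gives Σd = 2E, so E′ = E + 2E = 3E = 36.
Each original face survives and each original vertex becomes one new face: F′ = F + V = 14.

14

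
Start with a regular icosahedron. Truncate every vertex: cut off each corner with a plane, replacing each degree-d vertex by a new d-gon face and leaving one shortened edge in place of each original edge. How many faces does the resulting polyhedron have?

The base solid has V = 12, E = 30, F = 20.
Truncation replaces each original edge-end by a new vertex, so V′ = 2E = 60.
Each original edge survives, and each old vertex of degree d contributes d new edges; summing degrees gives Σd = 2E, so E′ = E + 2E = 3E = 90.
Each original face survives and each original vertex becomes one new face: F′ = F + V = 32.

32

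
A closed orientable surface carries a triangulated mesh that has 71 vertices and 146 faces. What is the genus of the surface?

2

Every face is a triangle, so 2E = 3·146 = 438, giving E = 219.
χ = V − E + F = 71 − 219 + 146 = -2.
For a closed orientable surface χ = 2 − 2g, so g = (2 − (-2))/2 = 2.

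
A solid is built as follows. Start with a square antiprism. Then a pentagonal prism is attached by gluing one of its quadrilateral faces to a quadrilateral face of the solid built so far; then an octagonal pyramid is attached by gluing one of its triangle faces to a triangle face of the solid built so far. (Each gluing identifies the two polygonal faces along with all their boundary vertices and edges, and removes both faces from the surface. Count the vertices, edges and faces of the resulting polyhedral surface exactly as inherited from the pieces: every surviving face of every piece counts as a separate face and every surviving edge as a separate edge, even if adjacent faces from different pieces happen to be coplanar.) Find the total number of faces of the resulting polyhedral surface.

A square antiprism: V=8, E=16, F=10.
Attach a pentagonal prism (V=10, E=15, F=7) along a 4-gon: merge 4 vertices and 4 edges, delete both glued faces → V=14, E=27, F=15.
Attach an octagonal pyramid (V=9, E=16, F=9) along a 3-gon: merge 3 vertices and 3 edges, delete both glued faces → V=20, E=40, F=22.
Check: V − E + F = 20 − 40 + 22 = 2.

22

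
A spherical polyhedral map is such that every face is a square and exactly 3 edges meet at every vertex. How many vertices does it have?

Each face has 4 edges and each edge borders two faces, so 2E = 4F.
Each vertex has degree 3, so 3V = 2E and hence V = 4F/3.
Euler: V − E + F = 2 ⇒ (4F/3) − (4F/2) + F = 2.
Multiply by 6: (8 − 12 + 6)F = 12, i.e. 2F = 12.
So F = 6, E = 4·6/2 = 12, V = 4·6/3 = 8.

8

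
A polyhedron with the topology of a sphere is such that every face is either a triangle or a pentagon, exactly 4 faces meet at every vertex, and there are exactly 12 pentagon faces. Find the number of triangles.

Let x be the number of triangles; then F = 12 + x.
Edge–face incidences: 2E = 5·12 + 3·x = 60 + 3x.
Every vertex has degree 4, so 4V = 2E.
Euler: V − E + F = 2 ⇒ (2E)/4 − E + (12 + x) = 2.
Multiply by 8: 2·(2E) − 4·(2E) + 8·(12 + x) = 16, i.e. 96 + 8x − 2·(60 + 3x) = 16.
Collecting terms: 2x − 24 = 16, so 2x = 40, so x = 20.
Then 2E = 60 + 3·20 = 120, so E = 60, V = 2E/4 = 30, F = 12 + 20 = 32.

20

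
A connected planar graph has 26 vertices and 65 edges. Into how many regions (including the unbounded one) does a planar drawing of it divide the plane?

41

Euler's formula for a connected plane graph: V − E + F = 2, so F = 2 − 26 + 65 = 41.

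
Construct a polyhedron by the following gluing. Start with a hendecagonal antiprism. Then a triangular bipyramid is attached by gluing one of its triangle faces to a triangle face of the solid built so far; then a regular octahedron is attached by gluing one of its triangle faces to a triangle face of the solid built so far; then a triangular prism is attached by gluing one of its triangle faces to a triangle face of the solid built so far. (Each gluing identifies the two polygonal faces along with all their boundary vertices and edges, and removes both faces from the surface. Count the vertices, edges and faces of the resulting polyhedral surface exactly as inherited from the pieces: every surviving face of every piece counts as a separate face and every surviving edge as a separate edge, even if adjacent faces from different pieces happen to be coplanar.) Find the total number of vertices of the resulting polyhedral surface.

A hendecagonal antiprism: V=22, E=44, F=24.
Attach a triangular bipyramid (V=5, E=9, F=6) along a 3-gon: merge 3 vertices and 3 edges, delete both glued faces → V=24, E=50, F=28.
Attach a regular octahedron (V=6, E=12, F=8) along a 3-gon: merge 3 vertices and 3 edges, delete both glued faces → V=27, E=59, F=34.
Attach a triangular prism (V=6, E=9, F=5) along a 3-gon: merge 3 vertices and 3 edges, delete both glued faces → V=30, E=65, F=37.
Check: V − E + F = 30 − 65 + 37 = 2.

30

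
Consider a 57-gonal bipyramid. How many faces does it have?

A bipyramid over an n-gon has 2n triangular faces and n + 2 vertices: V = 57 + 2 = 59, E = 3·57 = 171, F = 2·57 = 114.
Check: V − E + F = 59 − 171 + 114 = 2.

114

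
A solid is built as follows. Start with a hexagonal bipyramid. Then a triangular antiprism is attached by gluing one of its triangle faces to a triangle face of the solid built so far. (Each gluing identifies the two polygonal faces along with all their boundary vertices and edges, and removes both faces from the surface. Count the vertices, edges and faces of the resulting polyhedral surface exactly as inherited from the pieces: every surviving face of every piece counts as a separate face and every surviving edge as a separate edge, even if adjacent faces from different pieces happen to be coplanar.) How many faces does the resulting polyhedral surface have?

18

A hexagonal bipyramid: V=8, E=18, F=12.
Attach a triangular antiprism (V=6, E=12, F=8) along a 3-gon: merge 3 vertices and 3 edges, delete both glued faces → V=11, E=27, F=18.
Check: V − E + F = 11 − 27 + 18 = 2.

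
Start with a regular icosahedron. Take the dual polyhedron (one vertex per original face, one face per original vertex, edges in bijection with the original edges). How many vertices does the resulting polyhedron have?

20

The base solid has V = 12, E = 30, F = 20.
The dual swaps V and F and preserves E: V′ = F = 20, E′ = E = 30, F′ = V = 12.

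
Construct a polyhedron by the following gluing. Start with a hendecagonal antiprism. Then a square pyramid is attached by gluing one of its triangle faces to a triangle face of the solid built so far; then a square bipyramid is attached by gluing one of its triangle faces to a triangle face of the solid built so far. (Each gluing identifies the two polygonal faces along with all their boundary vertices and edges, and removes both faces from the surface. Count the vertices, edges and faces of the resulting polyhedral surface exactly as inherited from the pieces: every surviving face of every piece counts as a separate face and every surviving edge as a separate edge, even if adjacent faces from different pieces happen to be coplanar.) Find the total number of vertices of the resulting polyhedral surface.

27

A hendecagonal antiprism: V=22, E=44, F=24.
Attach a square pyramid (V=5, E=8, F=5) along a 3-gon: merge 3 vertices and 3 edges, delete both glued faces → V=24, E=49, F=27.
Attach a square bipyramid (V=6, E=12, F=8) along a 3-gon: merge 3 vertices and 3 edges, delete both glued faces → V=27, E=58, F=33.
Check: V − E + F = 27 − 58 + 33 = 2.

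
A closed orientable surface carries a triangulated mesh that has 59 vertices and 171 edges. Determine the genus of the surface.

0

Every face is a triangle and each edge borders two faces, so 3F = 2·171, giving F = 114.
χ = V − E + F = 59 − 171 + 114 = 2.
For a closed orientable surface χ = 2 − 2g, so g = (2 − (2))/2 = 0.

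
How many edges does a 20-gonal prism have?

60

A prism on an n-gon has two n-gon bases and n rectangular sides: V = 2·20 = 40, E = 3·20 = 60, F = 20 + 2 = 22.
Check: V − E + F = 40 − 60 + 22 = 2.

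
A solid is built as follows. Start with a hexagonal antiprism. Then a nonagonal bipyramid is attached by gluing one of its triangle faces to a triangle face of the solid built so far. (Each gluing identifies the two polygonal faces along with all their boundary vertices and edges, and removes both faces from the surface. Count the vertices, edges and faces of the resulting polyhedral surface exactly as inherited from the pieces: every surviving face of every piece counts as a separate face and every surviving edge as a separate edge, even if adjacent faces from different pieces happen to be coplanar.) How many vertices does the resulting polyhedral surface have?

20

A hexagonal antiprism: V=12, E=24, F=14.
Attach a nonagonal bipyramid (V=11, E=27, F=18) along a 3-gon: merge 3 vertices and 3 edges, delete both glued faces → V=20, E=48, F=30.
Check: V − E + F = 20 − 48 + 30 = 2.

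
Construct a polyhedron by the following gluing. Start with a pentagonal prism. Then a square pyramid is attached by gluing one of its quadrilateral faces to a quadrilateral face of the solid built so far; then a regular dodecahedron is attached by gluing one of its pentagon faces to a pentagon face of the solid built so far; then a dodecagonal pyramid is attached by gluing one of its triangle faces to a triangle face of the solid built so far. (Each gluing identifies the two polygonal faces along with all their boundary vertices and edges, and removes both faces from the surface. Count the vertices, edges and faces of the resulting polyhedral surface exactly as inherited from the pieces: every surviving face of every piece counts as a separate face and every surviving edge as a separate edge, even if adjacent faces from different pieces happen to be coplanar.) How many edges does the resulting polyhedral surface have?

65

A pentagonal prism: V=10, E=15, F=7.
Attach a square pyramid (V=5, E=8, F=5) along a 4-gon: merge 4 vertices and 4 edges, delete both glued faces → V=11, E=19, F=10.
Attach a regular dodecahedron (V=20, E=30, F=12) along a 5-gon: merge 5 vertices and 5 edges, delete both glued faces → V=26, E=44, F=20.
Attach a dodecagonal pyramid (V=13, E=24, F=13) along a 3-gon: merge 3 vertices and 3 edges, delete both glued faces → V=36, E=65, F=31.
Check: V − E + F = 36 − 65 + 31 = 2.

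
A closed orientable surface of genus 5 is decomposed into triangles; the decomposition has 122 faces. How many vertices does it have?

χ = 2 − 2·5 = -8, and every face is a triangle so 3F = 2E.
E = 3·122/2 = 183. Then V = -8 + E − F = -8 + 183 − 122 = 53.

53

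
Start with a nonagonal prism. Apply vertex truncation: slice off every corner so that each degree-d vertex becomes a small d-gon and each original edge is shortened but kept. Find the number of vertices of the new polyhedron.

The base solid has V = 18, E = 27, F = 11.
Truncation replaces each original edge-end by a new vertex, so V′ = 2E = 54.
Each original edge survives, and each old vertex of degree d contributes d new edges; summing degrees gives Σd = 2E, so E′ = E + 2E = 3E = 81.
Each original face survives and each original vertex becomes one new face: F′ = F + V = 29.

54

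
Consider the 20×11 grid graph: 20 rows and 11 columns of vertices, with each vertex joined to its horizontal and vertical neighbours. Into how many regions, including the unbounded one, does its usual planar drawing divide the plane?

191

The grid has V = 20·11 = 220 vertices and E = 20·10 + 11·19 = 409 edges.
F = 2 − V + E = 2 − 220 + 409 = 191.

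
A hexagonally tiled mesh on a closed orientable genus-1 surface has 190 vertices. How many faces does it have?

95

χ = 2 − 2·1 = 0, and every face is a hexagon so 6F = 2E.
V − E + F = 0 with E = 6F/2 gives 190 − (6/2 − 1)·F = 0, so F = 95 and E = 285.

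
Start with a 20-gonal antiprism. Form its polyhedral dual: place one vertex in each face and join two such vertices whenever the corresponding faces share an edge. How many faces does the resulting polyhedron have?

The base solid has V = 40, E = 80, F = 42.
The dual swaps V and F and preserves E: V′ = F = 42, E′ = E = 80, F′ = V = 40.

40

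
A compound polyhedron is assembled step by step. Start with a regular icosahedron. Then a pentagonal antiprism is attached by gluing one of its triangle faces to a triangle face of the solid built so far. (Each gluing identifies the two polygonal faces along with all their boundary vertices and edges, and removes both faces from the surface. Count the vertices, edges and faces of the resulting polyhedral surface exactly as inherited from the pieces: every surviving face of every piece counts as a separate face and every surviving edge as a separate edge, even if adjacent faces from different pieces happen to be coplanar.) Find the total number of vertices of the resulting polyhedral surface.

A regular icosahedron: V=12, E=30, F=20.
Attach a pentagonal antiprism (V=10, E=20, F=12) along a 3-gon: merge 3 vertices and 3 edges, delete both glued faces → V=19, E=47, F=30.
Check: V − E + F = 19 − 47 + 30 = 2.

19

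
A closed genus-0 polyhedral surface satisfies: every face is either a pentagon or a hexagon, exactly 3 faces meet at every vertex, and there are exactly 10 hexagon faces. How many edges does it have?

Let x be the number of pentagons; then F = 10 + x.
Edge–face incidences: 2E = 6·10 + 5·x = 60 + 5x.
Every vertex has degree 3, so 3V = 2E.
Euler: V − E + F = 2 ⇒ (2E)/3 − E + (10 + x) = 2.
Multiply by 6: 2·(2E) − 3·(2E) + 6·(10 + x) = 12, i.e. 60 + 6x − (60 + 5x) = 12.
Collecting terms: x = 12.
Then 2E = 60 + 5·12 = 120, so E = 60, V = 2E/3 = 40, F = 10 + 12 = 22.

60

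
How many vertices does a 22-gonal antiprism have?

44

An antiprism on an n-gon has two n-gon caps and 2n triangles: V = 2·22 = 44, E = 4·22 = 88, F = 2·22 + 2 = 46.
Check: V − E + F = 44 − 88 + 46 = 2.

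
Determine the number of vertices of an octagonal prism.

A prism on an n-gon has two n-gon bases and n rectangular sides: V = 2·8 = 16, E = 3·8 = 24, F = 8 + 2 = 10.

16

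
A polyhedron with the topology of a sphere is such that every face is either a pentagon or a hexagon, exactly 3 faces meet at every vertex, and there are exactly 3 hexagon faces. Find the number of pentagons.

Let x be the number of pentagons; then F = 3 + x.
Edge–face incidences: 2E = 6·3 + 5·x = 18 + 5x.
Every vertex has degree 3, so 3V = 2E.
Euler: V − E + F = 2 ⇒ (2E)/3 − E + (3 + x) = 2.
Multiply by 6: 2·(2E) − 3·(2E) + 6·(3 + x) = 12, i.e. 18 + 6x − (18 + 5x) = 12.
Collecting terms: x = 12.
Then 2E = 18 + 5·12 = 78, so E = 39, V = 2E/3 = 26, F = 3 + 12 = 15.

12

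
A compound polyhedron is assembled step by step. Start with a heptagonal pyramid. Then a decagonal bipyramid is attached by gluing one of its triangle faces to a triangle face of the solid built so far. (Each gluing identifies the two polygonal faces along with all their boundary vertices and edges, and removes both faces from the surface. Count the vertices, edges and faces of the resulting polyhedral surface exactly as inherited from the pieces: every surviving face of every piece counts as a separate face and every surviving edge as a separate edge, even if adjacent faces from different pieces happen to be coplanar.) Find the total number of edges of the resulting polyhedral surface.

A heptagonal pyramid: V=8, E=14, F=8.
Attach a decagonal bipyramid (V=12, E=30, F=20) along a 3-gon: merge 3 vertices and 3 edges, delete both glued faces → V=17, E=41, F=26.
Check: V − E + F = 17 − 41 + 26 = 2.

41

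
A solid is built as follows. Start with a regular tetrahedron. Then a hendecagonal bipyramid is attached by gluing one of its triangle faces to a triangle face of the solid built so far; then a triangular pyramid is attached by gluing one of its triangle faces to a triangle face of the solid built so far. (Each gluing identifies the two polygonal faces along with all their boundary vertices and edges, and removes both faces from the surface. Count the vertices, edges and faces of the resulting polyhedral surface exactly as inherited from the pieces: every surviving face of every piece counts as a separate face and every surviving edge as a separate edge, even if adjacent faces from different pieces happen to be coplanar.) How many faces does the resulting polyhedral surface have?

A regular tetrahedron: V=4, E=6, F=4.
Attach a hendecagonal bipyramid (V=13, E=33, F=22) along a 3-gon: merge 3 vertices and 3 edges, delete both glued faces → V=14, E=36, F=24.
Attach a triangular pyramid (V=4, E=6, F=4) along a 3-gon: merge 3 vertices and 3 edges, delete both glued faces → V=15, E=39, F=26.
Check: V − E + F = 15 − 39 + 26 = 2.

26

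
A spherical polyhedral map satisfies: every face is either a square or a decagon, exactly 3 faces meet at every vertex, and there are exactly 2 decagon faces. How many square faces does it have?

10

Let x be the number of squares; then F = 2 + x.
Edge–face incidences: 2E = 10·2 + 4·x = 20 + 4x.
Every vertex has degree 3, so 3V = 2E.
Euler: V − E + F = 2 ⇒ (2E)/3 − E + (2 + x) = 2.
Multiply by 6: 2·(2E) − 3·(2E) + 6·(2 + x) = 12, i.e. 12 + 6x − (20 + 4x) = 12.
Collecting terms: 2x − 8 = 12, so 2x = 20, so x = 10.
Then 2E = 20 + 4·10 = 60, so E = 30, V = 2E/3 = 20, F = 2 + 10 = 12.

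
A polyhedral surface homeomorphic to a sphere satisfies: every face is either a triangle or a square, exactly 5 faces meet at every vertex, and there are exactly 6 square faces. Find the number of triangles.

Let x be the number of triangles; then F = 6 + x.
Edge–face incidences: 2E = 4·6 + 3·x = 24 + 3x.
Every vertex has degree 5, so 5V = 2E.
Euler: V − E + F = 2 ⇒ (2E)/5 − E + (6 + x) = 2.
Multiply by 10: 2·(2E) − 5·(2E) + 10·(6 + x) = 20, i.e. 60 + 10x − 3·(24 + 3x) = 20.
Collecting terms: x − 12 = 20, so x = 32.
Then 2E = 24 + 3·32 = 120, so E = 60, V = 2E/5 = 24, F = 6 + 32 = 38.

32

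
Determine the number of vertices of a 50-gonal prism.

A prism on an n-gon has two n-gon bases and n rectangular sides: V = 2·50 = 100, E = 3·50 = 150, F = 50 + 2 = 52.

100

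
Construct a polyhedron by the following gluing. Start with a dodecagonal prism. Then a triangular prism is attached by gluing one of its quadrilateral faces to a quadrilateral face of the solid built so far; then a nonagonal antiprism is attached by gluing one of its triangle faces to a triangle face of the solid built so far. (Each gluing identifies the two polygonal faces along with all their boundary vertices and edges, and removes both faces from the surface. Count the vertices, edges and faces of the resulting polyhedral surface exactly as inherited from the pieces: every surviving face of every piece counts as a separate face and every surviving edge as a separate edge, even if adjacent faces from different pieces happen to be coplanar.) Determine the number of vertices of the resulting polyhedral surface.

41

A dodecagonal prism: V=24, E=36, F=14.
Attach a triangular prism (V=6, E=9, F=5) along a 4-gon: merge 4 vertices and 4 edges, delete both glued faces → V=26, E=41, F=17.
Attach a nonagonal antiprism (V=18, E=36, F=20) along a 3-gon: merge 3 vertices and 3 edges, delete both glued faces → V=41, E=74, F=35.
Check: V − E + F = 41 − 74 + 35 = 2.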